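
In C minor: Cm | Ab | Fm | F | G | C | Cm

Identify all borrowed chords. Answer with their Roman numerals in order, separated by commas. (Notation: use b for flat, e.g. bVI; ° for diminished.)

In C minor (with V from harmonic minor) the diatonic chords are Cm, Ddim, Eb, Fm, G, Ab, Bb. Cm, Ab, Fm and G are all diatonic. F (F–A–C) is not: scale degree 4 in C minor carries Fm (iv). In C major the chord on that degree is F, so here it functions as IV, borrowed from the parallel major. C (C–E–G) doesn't fit — on degree 1 C minor would have Cm (i). C is the degree-1 chord of C major, so it is the borrowed I.

IV, I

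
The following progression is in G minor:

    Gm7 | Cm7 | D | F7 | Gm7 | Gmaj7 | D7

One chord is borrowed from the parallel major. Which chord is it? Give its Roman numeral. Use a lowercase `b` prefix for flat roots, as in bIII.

G minor has the diatonic set Gm, Adim, Bb, Cm, D, Eb, F (with V from harmonic minor). Gm7, Cm7, D, F7 and D7 all belong to that set. But Gmaj7 (G–B–D–F#) is foreign: the diatonic i on degree 1 is Gm, whereas Gmaj7 comes from G major. It is labeled Imaj7.

Imaj7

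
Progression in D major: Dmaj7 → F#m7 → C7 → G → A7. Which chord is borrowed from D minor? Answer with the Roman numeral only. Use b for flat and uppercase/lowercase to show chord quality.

bVII7

In D major the diatonic chords are D, Em, F#m, G, A, Bm, C#dim. Dmaj7, F#m7, G and A7 all belong to that set. But C7 (C–E–G–Bb) is foreign: the diatonic vii° on degree 7 is C#dim, whereas C7 comes from D minor. It is labeled bVII7.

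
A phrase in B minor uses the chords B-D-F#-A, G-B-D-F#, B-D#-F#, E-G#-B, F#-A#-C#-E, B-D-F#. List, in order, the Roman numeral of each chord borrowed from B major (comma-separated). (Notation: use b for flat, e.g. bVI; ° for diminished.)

I, IV

In B minor (with V from harmonic minor) the diatonic chords are Bm, C#dim, D, Em, F#, G, A. Of the given chords, B–D–F#–A = Bm7, G–B–D–F# = Gmaj7, F#–A#–C#–E = F#7 and B–D–F# = Bm are diatonic. B–D#–F# is not: scale degree 1 in B minor carries Bm (i). In B major the chord on that degree is B, so here it functions as I, borrowed from the parallel major. E–G#–B is not: scale degree 4 in B minor carries Em (iv). In B major the chord on that degree is E, so here it functions as IV, borrowed from the parallel major.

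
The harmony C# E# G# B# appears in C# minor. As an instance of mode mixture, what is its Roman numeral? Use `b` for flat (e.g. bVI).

Imaj7

The root C# is the diatonic 1st degree of C# minor; the borrowing shows in the chord quality. The diatonic chord on degree 1 would be C#m (i), but C#–E#–G#–B# is the major-seventh chord from C# major. As a borrowed chord it is labeled Imaj7.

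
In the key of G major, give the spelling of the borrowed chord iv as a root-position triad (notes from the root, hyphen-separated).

iv is built on scale degree 4, which is C in both G major and its parallel. Stacking thirds in G minor on C gives C–Eb–G.

C-Eb-G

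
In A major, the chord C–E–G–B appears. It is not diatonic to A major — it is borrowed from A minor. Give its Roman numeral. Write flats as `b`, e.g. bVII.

bIIImaj7

The root C is the lowered 3rd scale degree — diatonically A major has C# there. Diatonically A major has C#m (iii) on that degree; C–E–G–B is instead the major-seventh chord native to A minor, so it takes the label bIIImaj7.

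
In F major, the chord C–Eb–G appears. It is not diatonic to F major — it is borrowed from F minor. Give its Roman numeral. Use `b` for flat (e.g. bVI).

The root C is the diatonic 5th degree of F major; the borrowing shows in the chord quality. Diatonically F major has C (V) on that degree; C–Eb–G is instead the minor chord native to F minor, so it takes the label v.

v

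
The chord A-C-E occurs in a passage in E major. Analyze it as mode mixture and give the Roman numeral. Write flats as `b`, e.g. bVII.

iv

A is scale degree 4 in E major. A–C–E is a minor chord — the form found in E minor, not the diatonic IV (A). Borrowed into E major it is written iv.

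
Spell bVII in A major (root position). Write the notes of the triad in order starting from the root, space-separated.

Scale degree 7 in A major is G#. bVII uses the lowered form, G, taken from A minor. Stacking thirds in A minor on G gives G–B–D.

G B D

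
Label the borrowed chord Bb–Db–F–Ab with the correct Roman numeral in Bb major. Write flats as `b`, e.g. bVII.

i7

Bb is scale degree 1 in Bb major. Bb–Db–F–Ab is a minor-seventh chord — the form found in Bb minor, not the diatonic I (Bb). Borrowed into Bb major it is written i7.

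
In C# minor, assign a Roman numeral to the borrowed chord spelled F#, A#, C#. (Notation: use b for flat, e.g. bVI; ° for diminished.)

The root F# is the diatonic 4th degree of C# minor; the borrowing shows in the chord quality. F#–A#–C# is a major chord — the form found in C# major, not the diatonic iv (F#m). Borrowed into C# minor it is written IV.

IV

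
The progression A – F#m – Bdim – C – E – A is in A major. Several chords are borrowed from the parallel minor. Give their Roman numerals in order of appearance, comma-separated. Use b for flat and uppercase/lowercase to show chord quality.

In A major the diatonic chords are A, Bm, C#m, D, E, F#m, G#dim. A, F#m and E all belong to that set. But Bdim (B–D–F) is foreign: the diatonic ii on degree 2 is Bm, whereas Bdim comes from A minor. It is labeled ii°. C (C–E–G) doesn't fit — on degree 3 A major would have C#m (iii). C is the degree-3 chord of A minor, so it is the borrowed bIII.

ii°, bIII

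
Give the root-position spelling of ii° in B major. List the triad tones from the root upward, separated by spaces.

C# E G

ii° is built on scale degree 2, which is C# in both B major and its parallel. Building the diminished chord from the parallel minor on C#: C#–E–G.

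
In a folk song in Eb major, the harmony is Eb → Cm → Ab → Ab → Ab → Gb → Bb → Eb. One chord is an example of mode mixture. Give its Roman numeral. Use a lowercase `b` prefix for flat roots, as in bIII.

bIII

In Eb major the diatonic chords are Eb, Fm, Gm, Ab, Bb, Cm, Ddim. Of the given chords, Eb, Cm, Ab and Bb are diatonic. But Gb (Gb–Bb–Db) is foreign: the diatonic iii on degree 3 is Gm, whereas Gb comes from Eb minor. It is labeled bIII.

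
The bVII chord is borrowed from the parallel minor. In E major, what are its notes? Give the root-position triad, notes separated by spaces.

The root of bVII is the lowered 7th degree: D# becomes D. Building the major chord from the parallel minor on D: D–F#–A.

D F# A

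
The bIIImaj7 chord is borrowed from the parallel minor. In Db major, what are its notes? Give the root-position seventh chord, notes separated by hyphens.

Scale degree 3 in Db major is F. bIIImaj7 uses the lowered form, Fb, taken from Db minor. Building the major-seventh chord from the parallel minor on Fb: Fb–Ab–Cb–Eb.

Fb-Ab-Cb-Eb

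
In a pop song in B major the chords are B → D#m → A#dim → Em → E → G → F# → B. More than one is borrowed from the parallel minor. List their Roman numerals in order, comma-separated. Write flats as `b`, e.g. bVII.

iv, bVI

In B major the diatonic chords are B, C#m, D#m, E, F#, G#m, A#dim. B, D#m, A#dim, E and F# all belong to that set. Em (E–G–B) is not: scale degree 4 in B major carries E (IV). In B minor the chord on that degree is Em, so here it functions as iv, borrowed from the parallel minor. G (G–B–D) is not: scale degree 6 in B major carries G#m (vi). In B minor the chord on that degree is G, so here it functions as bVI, borrowed from the parallel minor.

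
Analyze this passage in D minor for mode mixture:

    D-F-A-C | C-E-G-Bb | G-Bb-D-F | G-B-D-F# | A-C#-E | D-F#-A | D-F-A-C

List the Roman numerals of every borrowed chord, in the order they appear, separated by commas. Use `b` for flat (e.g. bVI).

D minor has the diatonic set Dm, Edim, F, Gm, A, Bb, C (with V from harmonic minor). D–F–A–C = Dm7, C–E–G–Bb = C7, G–Bb–D–F = Gm7 and A–C#–E = A are all diatonic. G–B–D–F# doesn't fit — on degree 4 D minor would have Gm (iv). Gmaj7 is the degree-4 chord of D major, so it is the borrowed IVmaj7. But D–F#–A is foreign: the diatonic i on degree 1 is Dm, whereas D comes from D major. It is labeled I.

IVmaj7, I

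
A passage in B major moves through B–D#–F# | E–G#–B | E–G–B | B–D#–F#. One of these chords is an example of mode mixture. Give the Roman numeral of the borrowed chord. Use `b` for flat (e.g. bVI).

The diatonic triads in B major are B, C#m, D#m, E, F#, G#m, A#dim. B–D#–F# = B and E–G#–B = E are both diatonic. But E–G–B is foreign: the diatonic IV on degree 4 is E, whereas Em comes from B minor. It is labeled iv.

iv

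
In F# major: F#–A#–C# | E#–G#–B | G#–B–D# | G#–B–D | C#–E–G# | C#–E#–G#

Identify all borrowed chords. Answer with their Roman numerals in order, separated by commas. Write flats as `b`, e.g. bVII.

ii°, v

F# major has the diatonic set F#, G#m, A#m, B, C#, D#m, E#dim. F#–A#–C# = F#, E#–G#–B = E#dim, G#–B–D# = G#m and C#–E#–G# = C# all belong to that set. G#–B–D doesn't fit — on degree 2 F# major would have G#m (ii). G#dim is the degree-2 chord of F# minor, so it is the borrowed ii°. But C#–E–G# is foreign: the diatonic V on degree 5 is C#, whereas C#m comes from F# minor. It is labeled v.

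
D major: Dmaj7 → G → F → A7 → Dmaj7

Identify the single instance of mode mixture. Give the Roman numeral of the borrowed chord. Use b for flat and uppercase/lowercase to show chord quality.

bIII

In D major the diatonic chords are D, Em, F#m, G, A, Bm, C#dim. Dmaj7, G and A7 all belong to that set. F (F–A–C) is not: scale degree 3 in D major carries F#m (iii). In D minor the chord on that degree is F, so here it functions as bIII, borrowed from the parallel minor.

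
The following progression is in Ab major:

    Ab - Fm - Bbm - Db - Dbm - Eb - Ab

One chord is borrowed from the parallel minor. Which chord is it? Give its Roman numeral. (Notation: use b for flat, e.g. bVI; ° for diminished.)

Ab major has the diatonic set Ab, Bbm, Cm, Db, Eb, Fm, Gdim. Ab, Fm, Bbm, Db and Eb all belong to that set. But Dbm (Db–Fb–Ab) is foreign: the diatonic IV on degree 4 is Db, whereas Dbm comes from Ab minor. It is labeled iv.

iv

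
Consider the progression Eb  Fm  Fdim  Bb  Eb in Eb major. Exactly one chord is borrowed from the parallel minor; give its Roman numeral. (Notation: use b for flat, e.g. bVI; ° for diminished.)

The diatonic triads in Eb major are Eb, Fm, Gm, Ab, Bb, Cm, Ddim. Eb, Fm and Bb are all diatonic. Fdim (F–Ab–Cb) is not: scale degree 2 in Eb major carries Fm (ii). In Eb minor the chord on that degree is Fdim, so here it functions as ii°, borrowed from the parallel minor.

ii°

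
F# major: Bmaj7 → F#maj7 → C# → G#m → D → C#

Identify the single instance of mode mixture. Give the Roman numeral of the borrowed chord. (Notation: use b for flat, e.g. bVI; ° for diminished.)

F# major has the diatonic set F#, G#m, A#m, B, C#, D#m, E#dim. Bmaj7, F#maj7, C# and G#m are all diatonic. But D (D–F#–A) is foreign: the diatonic vi on degree 6 is D#m, whereas D comes from F# minor. It is labeled bVI.

bVI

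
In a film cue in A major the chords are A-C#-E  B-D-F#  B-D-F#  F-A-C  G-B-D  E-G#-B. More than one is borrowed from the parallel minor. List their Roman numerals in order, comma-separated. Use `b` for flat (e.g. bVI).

In A major the diatonic chords are A, Bm, C#m, D, E, F#m, G#dim. Of the given chords, A–C#–E = A, B–D–F# = Bm and E–G#–B = E are diatonic. But F–A–C is foreign: the diatonic vi on degree 6 is F#m, whereas F comes from A minor. It is labeled bVI. G–B–D is not: scale degree 7 in A major carries G#dim (vii°). In A minor the chord on that degree is G, so here it functions as bVII, borrowed from the parallel minor.

bVI, bVII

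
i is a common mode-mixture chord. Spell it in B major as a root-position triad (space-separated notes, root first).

B D F#

The root, B, is scale degree 1 — the same note in B major and B minor; only the chord quality changes. Stacking thirds in B minor on B gives B–D–F#.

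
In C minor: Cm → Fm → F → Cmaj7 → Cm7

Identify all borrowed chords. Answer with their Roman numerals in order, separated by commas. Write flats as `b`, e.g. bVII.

C minor has the diatonic set Cm, Ddim, Eb, Fm, G, Ab, Bb (with V from harmonic minor). Cm, Fm and Cm7 are all diatonic. But F (F–A–C) is foreign: the diatonic iv on degree 4 is Fm, whereas F comes from C major. It is labeled IV. But Cmaj7 (C–E–G–B) is foreign: the diatonic i on degree 1 is Cm, whereas Cmaj7 comes from C major. It is labeled Imaj7.

IV, Imaj7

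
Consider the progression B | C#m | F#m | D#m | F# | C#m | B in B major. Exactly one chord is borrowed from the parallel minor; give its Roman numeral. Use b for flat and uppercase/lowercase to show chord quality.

In B major the diatonic chords are B, C#m, D#m, E, F#, G#m, A#dim. Of the given chords, B, C#m, D#m and F# are diatonic. F#m (F#–A–C#) is not: scale degree 5 in B major carries F# (V). In B minor the chord on that degree is F#m, so here it functions as v, borrowed from the parallel minor.

v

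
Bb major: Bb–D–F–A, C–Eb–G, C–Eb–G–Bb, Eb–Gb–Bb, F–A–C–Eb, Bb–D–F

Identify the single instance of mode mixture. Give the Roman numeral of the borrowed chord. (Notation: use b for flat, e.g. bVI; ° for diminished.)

iv

The diatonic triads in Bb major are Bb, Cm, Dm, Eb, F, Gm, Adim. Bb–D–F–A = Bbmaj7, C–Eb–G = Cm, C–Eb–G–Bb = Cm7, F–A–C–Eb = F7 and Bb–D–F = Bb are all diatonic. But Eb–Gb–Bb is foreign: the diatonic IV on degree 4 is Eb, whereas Ebm comes from Bb minor. It is labeled iv.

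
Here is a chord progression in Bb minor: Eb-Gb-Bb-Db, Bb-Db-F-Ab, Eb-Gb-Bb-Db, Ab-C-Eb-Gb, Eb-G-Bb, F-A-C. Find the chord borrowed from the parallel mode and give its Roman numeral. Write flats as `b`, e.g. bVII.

In Bb minor (with V from harmonic minor) the diatonic chords are Bbm, Cdim, Db, Ebm, F, Gb, Ab. Of the given chords, Eb–Gb–Bb–Db = Ebm7, Bb–Db–F–Ab = Bbm7, Ab–C–Eb–Gb = Ab7 and F–A–C = F are diatonic. Eb–G–Bb is not: scale degree 4 in Bb minor carries Ebm (iv). In Bb major the chord on that degree is Eb, so here it functions as IV, borrowed from the parallel major.

IV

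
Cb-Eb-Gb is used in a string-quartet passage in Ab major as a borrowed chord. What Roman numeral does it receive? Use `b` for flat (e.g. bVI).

Cb is the lowered form of scale degree 3 in Ab major (the diatonic degree 3 is C). Diatonically Ab major has Cm (iii) on that degree; Cb–Eb–Gb is instead the major chord native to Ab minor, so it takes the label bIII.

bIII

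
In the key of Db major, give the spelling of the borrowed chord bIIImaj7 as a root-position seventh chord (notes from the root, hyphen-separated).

bIIImaj7 is built on the lowered scale degree 3. In Db major degree 3 is F; lowered it becomes Fb. In Db minor the chord on Fb is Fb–Ab–Cb–Eb.

Fb-Ab-Cb-Eb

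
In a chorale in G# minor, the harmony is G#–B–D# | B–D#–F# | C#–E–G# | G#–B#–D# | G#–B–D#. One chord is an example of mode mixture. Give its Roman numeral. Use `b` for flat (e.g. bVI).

I

The diatonic triads in G# minor (with V from harmonic minor) are G#m, A#dim, B, C#m, D#, E, F#. Of the given chords, G#–B–D# = G#m, B–D#–F# = B and C#–E–G# = C#m are diatonic. G#–B#–D# is not: scale degree 1 in G# minor carries G#m (i). In G# major the chord on that degree is G#, so here it functions as I, borrowed from the parallel major.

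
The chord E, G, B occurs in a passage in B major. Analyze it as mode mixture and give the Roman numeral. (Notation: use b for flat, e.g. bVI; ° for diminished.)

iv

The root E is the diatonic 4th degree of B major; the borrowing shows in the chord quality. E–G–B is a minor chord — the form found in B minor, not the diatonic IV (E). Borrowed into B major it is written iv.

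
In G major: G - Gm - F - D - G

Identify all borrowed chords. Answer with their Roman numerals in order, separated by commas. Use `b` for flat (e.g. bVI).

i, bVII

The diatonic triads in G major are G, Am, Bm, C, D, Em, F#dim. Of the given chords, G and D are diatonic. Gm (G–Bb–D) is not: scale degree 1 in G major carries G (I). In G minor the chord on that degree is Gm, so here it functions as i, borrowed from the parallel minor. F (F–A–C) doesn't fit — on degree 7 G major would have F#dim (vii°). F is the degree-7 chord of G minor, so it is the borrowed bVII.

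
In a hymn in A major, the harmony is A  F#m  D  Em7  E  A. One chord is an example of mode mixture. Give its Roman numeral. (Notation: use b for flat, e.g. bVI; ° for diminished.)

v7

In A major the diatonic chords are A, Bm, C#m, D, E, F#m, G#dim. A, F#m, D and E are all diatonic. Em7 (E–G–B–D) doesn't fit — on degree 5 A major would have E (V). Em7 is the degree-5 chord of A minor, so it is the borrowed v7.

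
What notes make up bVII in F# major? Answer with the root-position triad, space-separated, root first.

E G# B

bVII is built on the lowered scale degree 7. In F# major degree 7 is E#; lowered it becomes E. Stacking thirds in F# minor on E gives E–G#–B.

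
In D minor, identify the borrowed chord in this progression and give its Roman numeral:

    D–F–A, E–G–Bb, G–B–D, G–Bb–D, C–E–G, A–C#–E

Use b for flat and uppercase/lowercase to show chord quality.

In D minor (with V from harmonic minor) the diatonic chords are Dm, Edim, F, Gm, A, Bb, C. D–F–A = Dm, E–G–Bb = Edim, G–Bb–D = Gm, C–E–G = C and A–C#–E = A are all diatonic. G–B–D doesn't fit — on degree 4 D minor would have Gm (iv). G is the degree-4 chord of D major, so it is the borrowed IV.

IV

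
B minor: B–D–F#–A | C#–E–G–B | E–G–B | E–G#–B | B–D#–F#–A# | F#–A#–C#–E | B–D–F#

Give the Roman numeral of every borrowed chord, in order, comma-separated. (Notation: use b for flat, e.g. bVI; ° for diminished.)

IV, Imaj7

In B minor (with V from harmonic minor) the diatonic chords are Bm, C#dim, D, Em, F#, G, A. Of the given chords, B–D–F#–A = Bm7, C#–E–G–B = C#m7b5, E–G–B = Em, F#–A#–C#–E = F#7 and B–D–F# = Bm are diatonic. E–G#–B doesn't fit — on degree 4 B minor would have Em (iv). E is the degree-4 chord of B major, so it is the borrowed IV. B–D#–F#–A# is not: scale degree 1 in B minor carries Bm (i). In B major the chord on that degree is Bmaj7, so here it functions as Imaj7, borrowed from the parallel major.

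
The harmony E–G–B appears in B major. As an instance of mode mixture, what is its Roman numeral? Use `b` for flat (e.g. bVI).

E is scale degree 4 in B major. E–G–B is a minor chord — the form found in B minor, not the diatonic IV (E). Borrowed into B major it is written iv.

iv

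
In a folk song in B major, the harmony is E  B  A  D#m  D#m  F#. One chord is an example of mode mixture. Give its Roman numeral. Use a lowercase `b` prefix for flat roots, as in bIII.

In B major the diatonic chords are B, C#m, D#m, E, F#, G#m, A#dim. E, B, D#m and F# all belong to that set. But A (A–C#–E) is foreign: the diatonic vii° on degree 7 is A#dim, whereas A comes from B minor. It is labeled bVII.

bVII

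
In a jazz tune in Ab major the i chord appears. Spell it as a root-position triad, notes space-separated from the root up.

i is built on scale degree 1, which is Ab in both Ab major and its parallel. Stacking thirds in Ab minor on Ab gives Ab–Cb–Eb.

Ab Cb Eb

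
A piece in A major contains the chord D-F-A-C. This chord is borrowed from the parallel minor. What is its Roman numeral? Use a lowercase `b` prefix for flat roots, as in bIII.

The root D is the diatonic 4th degree of A major; the borrowing shows in the chord quality. Diatonically A major has D (IV) on that degree; D–F–A–C is instead the minor-seventh chord native to A minor, so it takes the label iv7.

iv7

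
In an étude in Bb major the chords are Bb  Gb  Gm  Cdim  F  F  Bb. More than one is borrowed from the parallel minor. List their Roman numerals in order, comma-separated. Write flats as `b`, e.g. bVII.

The diatonic triads in Bb major are Bb, Cm, Dm, Eb, F, Gm, Adim. Bb, Gm and F all belong to that set. Gb (Gb–Bb–Db) is not: scale degree 6 in Bb major carries Gm (vi). In Bb minor the chord on that degree is Gb, so here it functions as bVI, borrowed from the parallel minor. Cdim (C–Eb–Gb) is not: scale degree 2 in Bb major carries Cm (ii). In Bb minor the chord on that degree is Cdim, so here it functions as ii°, borrowed from the parallel minor.

bVI, ii°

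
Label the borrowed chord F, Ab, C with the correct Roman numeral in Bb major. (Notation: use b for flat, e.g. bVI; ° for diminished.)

v

The root F is the diatonic 5th degree of Bb major; the borrowing shows in the chord quality. The diatonic chord on degree 5 would be F (V), but F–Ab–C is the minor chord from Bb minor. As a borrowed chord it is labeled v.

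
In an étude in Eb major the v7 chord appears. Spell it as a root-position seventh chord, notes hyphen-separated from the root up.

The root, Bb, is scale degree 5 — the same note in Eb major and Eb minor; only the chord quality changes. Stacking thirds in Eb minor on Bb gives Bb–Db–F–Ab.

Bb-Db-F-Ab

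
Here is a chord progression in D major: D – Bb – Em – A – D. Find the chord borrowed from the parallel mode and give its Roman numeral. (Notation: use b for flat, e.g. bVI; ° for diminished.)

bVI

D major has the diatonic set D, Em, F#m, G, A, Bm, C#dim. Of the given chords, D, Em and A are diatonic. Bb (Bb–D–F) doesn't fit — on degree 6 D major would have Bm (vi). Bb is the degree-6 chord of D minor, so it is the borrowed bVI.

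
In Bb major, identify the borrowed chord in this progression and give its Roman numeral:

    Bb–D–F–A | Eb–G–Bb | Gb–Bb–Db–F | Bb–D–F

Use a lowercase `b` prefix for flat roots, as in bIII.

In Bb major the diatonic chords are Bb, Cm, Dm, Eb, F, Gm, Adim. Of the given chords, Bb–D–F–A = Bbmaj7, Eb–G–Bb = Eb and Bb–D–F = Bb are diatonic. Gb–Bb–Db–F doesn't fit — on degree 6 Bb major would have Gm (vi). Gbmaj7 is the degree-6 chord of Bb minor, so it is the borrowed bVImaj7.

bVImaj7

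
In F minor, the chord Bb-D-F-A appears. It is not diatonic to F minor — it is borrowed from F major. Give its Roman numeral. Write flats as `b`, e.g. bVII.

IVmaj7

Bb is scale degree 4 in F minor. The diatonic chord on degree 4 would be Bbm (iv), but Bb–D–F–A is the major-seventh chord from F major. As a borrowed chord it is labeled IVmaj7.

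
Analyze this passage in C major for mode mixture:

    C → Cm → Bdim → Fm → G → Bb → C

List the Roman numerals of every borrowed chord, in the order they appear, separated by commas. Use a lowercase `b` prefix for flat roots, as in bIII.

The diatonic triads in C major are C, Dm, Em, F, G, Am, Bdim. C, Bdim and G all belong to that set. Cm (C–Eb–G) is not: scale degree 1 in C major carries C (I). In C minor the chord on that degree is Cm, so here it functions as i, borrowed from the parallel minor. Fm (F–Ab–C) is not: scale degree 4 in C major carries F (IV). In C minor the chord on that degree is Fm, so here it functions as iv, borrowed from the parallel minor. Bb (Bb–D–F) doesn't fit — on degree 7 C major would have Bdim (vii°). Bb is the degree-7 chord of C minor, so it is the borrowed bVII.

i, iv, bVII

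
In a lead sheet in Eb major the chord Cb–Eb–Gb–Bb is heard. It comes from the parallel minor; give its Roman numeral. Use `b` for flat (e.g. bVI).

bVImaj7

Cb is the lowered form of scale degree 6 in Eb major (the diatonic degree 6 is C). The diatonic chord on degree 6 would be Cm (vi), but Cb–Eb–Gb–Bb is the major-seventh chord from Eb minor. As a borrowed chord it is labeled bVImaj7.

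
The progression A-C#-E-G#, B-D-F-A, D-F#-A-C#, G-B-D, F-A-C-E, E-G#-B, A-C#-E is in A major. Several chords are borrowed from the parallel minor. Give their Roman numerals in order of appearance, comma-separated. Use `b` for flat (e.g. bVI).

iiø7, bVII, bVImaj7

The diatonic triads in A major are A, Bm, C#m, D, E, F#m, G#dim. A–C#–E–G# = Amaj7, D–F#–A–C# = Dmaj7, E–G#–B = E and A–C#–E = A all belong to that set. B–D–F–A doesn't fit — on degree 2 A major would have Bm (ii). Bm7b5 is the degree-2 chord of A minor, so it is the borrowed iiø7. But G–B–D is foreign: the diatonic vii° on degree 7 is G#dim, whereas G comes from A minor. It is labeled bVII. F–A–C–E doesn't fit — on degree 6 A major would have F#m (vi). Fmaj7 is the degree-6 chord of A minor, so it is the borrowed bVImaj7.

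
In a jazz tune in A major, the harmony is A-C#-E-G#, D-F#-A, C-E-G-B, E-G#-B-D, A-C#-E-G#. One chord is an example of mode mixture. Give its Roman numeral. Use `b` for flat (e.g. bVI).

A major has the diatonic set A, Bm, C#m, D, E, F#m, G#dim. A–C#–E–G# = Amaj7, D–F#–A = D and E–G#–B–D = E7 are all diatonic. C–E–G–B doesn't fit — on degree 3 A major would have C#m (iii). Cmaj7 is the degree-3 chord of A minor, so it is the borrowed bIIImaj7.

bIIImaj7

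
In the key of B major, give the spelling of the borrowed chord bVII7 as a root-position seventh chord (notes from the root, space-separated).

A C# E G

bVII7 is built on the lowered scale degree 7. In B major degree 7 is A#; lowered it becomes A. Stacking thirds in B minor on A gives A–C#–E–G.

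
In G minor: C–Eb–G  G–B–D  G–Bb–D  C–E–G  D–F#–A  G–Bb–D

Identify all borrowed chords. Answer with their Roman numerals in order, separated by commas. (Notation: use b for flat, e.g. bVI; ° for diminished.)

The diatonic triads in G minor (with V from harmonic minor) are Gm, Adim, Bb, Cm, D, Eb, F. Of the given chords, C–Eb–G = Cm, G–Bb–D = Gm and D–F#–A = D are diatonic. But G–B–D is foreign: the diatonic i on degree 1 is Gm, whereas G comes from G major. It is labeled I. C–E–G is not: scale degree 4 in G minor carries Cm (iv). In G major the chord on that degree is C, so here it functions as IV, borrowed from the parallel major.

I, IV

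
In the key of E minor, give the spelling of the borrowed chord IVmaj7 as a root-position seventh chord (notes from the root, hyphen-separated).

A-C#-E-G#

IVmaj7 is built on scale degree 4, which is A in both E minor and its parallel. Building the major-seventh chord from the parallel major on A: A–C#–E–G#.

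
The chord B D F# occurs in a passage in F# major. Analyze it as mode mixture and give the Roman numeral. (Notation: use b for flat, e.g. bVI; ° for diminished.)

B is scale degree 4 in F# major. Diatonically F# major has B (IV) on that degree; B–D–F# is instead the minor chord native to F# minor, so it takes the label iv.

iv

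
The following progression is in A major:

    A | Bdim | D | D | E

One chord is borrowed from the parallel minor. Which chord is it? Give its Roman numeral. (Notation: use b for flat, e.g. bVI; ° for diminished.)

ii°

In A major the diatonic chords are A, Bm, C#m, D, E, F#m, G#dim. A, D and E all belong to that set. Bdim (B–D–F) is not: scale degree 2 in A major carries Bm (ii). In A minor the chord on that degree is Bdim, so here it functions as ii°, borrowed from the parallel minor.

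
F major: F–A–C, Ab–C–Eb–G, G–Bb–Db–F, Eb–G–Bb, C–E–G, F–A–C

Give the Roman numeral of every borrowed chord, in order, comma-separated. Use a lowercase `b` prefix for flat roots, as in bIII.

The diatonic triads in F major are F, Gm, Am, Bb, C, Dm, Edim. Of the given chords, F–A–C = F and C–E–G = C are diatonic. Ab–C–Eb–G is not: scale degree 3 in F major carries Am (iii). In F minor the chord on that degree is Abmaj7, so here it functions as bIIImaj7, borrowed from the parallel minor. G–Bb–Db–F is not: scale degree 2 in F major carries Gm (ii). In F minor the chord on that degree is Gm7b5, so here it functions as iiø7, borrowed from the parallel minor. Eb–G–Bb doesn't fit — on degree 7 F major would have Edim (vii°). Eb is the degree-7 chord of F minor, so it is the borrowed bVII.

bIIImaj7, iiø7, bVII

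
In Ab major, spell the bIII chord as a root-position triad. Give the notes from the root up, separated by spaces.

Cb Eb Gb

Scale degree 3 in Ab major is C. bIII uses the lowered form, Cb, taken from Ab minor. Building the major chord from the parallel minor on Cb: Cb–Eb–Gb.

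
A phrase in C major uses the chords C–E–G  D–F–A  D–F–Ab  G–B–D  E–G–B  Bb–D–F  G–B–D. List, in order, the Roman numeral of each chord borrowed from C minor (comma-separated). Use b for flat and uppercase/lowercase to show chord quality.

C major has the diatonic set C, Dm, Em, F, G, Am, Bdim. C–E–G = C, D–F–A = Dm, G–B–D = G and E–G–B = Em all belong to that set. But D–F–Ab is foreign: the diatonic ii on degree 2 is Dm, whereas Ddim comes from C minor. It is labeled ii°. Bb–D–F doesn't fit — on degree 7 C major would have Bdim (vii°). Bb is the degree-7 chord of C minor, so it is the borrowed bVII.

ii°, bVII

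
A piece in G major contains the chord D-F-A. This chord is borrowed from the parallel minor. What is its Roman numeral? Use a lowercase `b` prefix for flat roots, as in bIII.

v

The root D is the diatonic 5th degree of G major; the borrowing shows in the chord quality. D–F–A is a minor chord — the form found in G minor, not the diatonic V (D). Borrowed into G major it is written v.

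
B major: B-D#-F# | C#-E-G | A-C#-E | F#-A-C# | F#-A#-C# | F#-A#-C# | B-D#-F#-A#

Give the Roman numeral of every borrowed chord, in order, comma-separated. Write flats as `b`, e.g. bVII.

The diatonic triads in B major are B, C#m, D#m, E, F#, G#m, A#dim. B–D#–F# = B, F#–A#–C# = F# and B–D#–F#–A# = Bmaj7 are all diatonic. But C#–E–G is foreign: the diatonic ii on degree 2 is C#m, whereas C#dim comes from B minor. It is labeled ii°. But A–C#–E is foreign: the diatonic vii° on degree 7 is A#dim, whereas A comes from B minor. It is labeled bVII. F#–A–C# doesn't fit — on degree 5 B major would have F# (V). F#m is the degree-5 chord of B minor, so it is the borrowed v.

ii°, bVII, v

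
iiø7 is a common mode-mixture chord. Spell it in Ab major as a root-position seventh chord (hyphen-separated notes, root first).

Bb-Db-Fb-Ab

iiø7 is built on scale degree 2, which is Bb in both Ab major and its parallel. Stacking thirds in Ab minor on Bb gives Bb–Db–Fb–Ab.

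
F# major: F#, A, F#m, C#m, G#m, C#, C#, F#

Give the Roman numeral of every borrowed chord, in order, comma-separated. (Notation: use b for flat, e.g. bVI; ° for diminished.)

In F# major the diatonic chords are F#, G#m, A#m, B, C#, D#m, E#dim. F#, G#m and C# are all diatonic. A (A–C#–E) is not: scale degree 3 in F# major carries A#m (iii). In F# minor the chord on that degree is A, so here it functions as bIII, borrowed from the parallel minor. F#m (F#–A–C#) doesn't fit — on degree 1 F# major would have F# (I). F#m is the degree-1 chord of F# minor, so it is the borrowed i. But C#m (C#–E–G#) is foreign: the diatonic V on degree 5 is C#, whereas C#m comes from F# minor. It is labeled v.

bIII, i, v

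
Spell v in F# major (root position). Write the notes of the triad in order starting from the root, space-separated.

C# E G#

The root, C#, is scale degree 5 — the same note in F# major and F# minor; only the chord quality changes. In F# minor the chord on C# is C#–E–G#.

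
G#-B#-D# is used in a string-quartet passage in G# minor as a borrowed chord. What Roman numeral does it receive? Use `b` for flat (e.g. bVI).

The root G# is the diatonic 1st degree of G# minor; the borrowing shows in the chord quality. The diatonic chord on degree 1 would be G#m (i), but G#–B#–D# is the major chord from G# major. As a borrowed chord it is labeled I.

I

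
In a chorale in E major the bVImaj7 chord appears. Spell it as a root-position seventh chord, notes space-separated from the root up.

C E G B

Scale degree 6 in E major is C#. bVImaj7 uses the lowered form, C, taken from E minor. Stacking thirds in E minor on C gives C–E–G–B.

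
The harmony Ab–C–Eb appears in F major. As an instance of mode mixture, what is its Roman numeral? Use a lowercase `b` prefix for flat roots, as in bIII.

In F major scale degree 3 is A; Ab is its lowered form, from F minor. Diatonically F major has Am (iii) on that degree; Ab–C–Eb is instead the major chord native to F minor, so it takes the label bIII.

bIII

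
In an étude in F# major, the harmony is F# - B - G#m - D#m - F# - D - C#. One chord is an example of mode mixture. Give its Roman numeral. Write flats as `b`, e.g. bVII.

F# major has the diatonic set F#, G#m, A#m, B, C#, D#m, E#dim. F#, B, G#m, D#m and C# all belong to that set. But D (D–F#–A) is foreign: the diatonic vi on degree 6 is D#m, whereas D comes from F# minor. It is labeled bVI.

bVI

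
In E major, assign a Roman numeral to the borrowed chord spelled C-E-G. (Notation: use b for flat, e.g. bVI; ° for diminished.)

C is the lowered form of scale degree 6 in E major (the diatonic degree 6 is C#). Diatonically E major has C#m (vi) on that degree; C–E–G is instead the major chord native to E minor, so it takes the label bVI.

bVI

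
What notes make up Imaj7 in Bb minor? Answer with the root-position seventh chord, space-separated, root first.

Imaj7 is built on scale degree 1, which is Bb in both Bb minor and its parallel. Stacking thirds in Bb major on Bb gives Bb–D–F–A.

Bb D F A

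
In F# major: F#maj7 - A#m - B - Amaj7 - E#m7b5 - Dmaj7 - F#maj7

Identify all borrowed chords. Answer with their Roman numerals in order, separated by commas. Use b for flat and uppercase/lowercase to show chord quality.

bIIImaj7, bVImaj7

F# major has the diatonic set F#, G#m, A#m, B, C#, D#m, E#dim. F#maj7, A#m, B and E#m7b5 are all diatonic. Amaj7 (A–C#–E–G#) is not: scale degree 3 in F# major carries A#m (iii). In F# minor the chord on that degree is Amaj7, so here it functions as bIIImaj7, borrowed from the parallel minor. Dmaj7 (D–F#–A–C#) is not: scale degree 6 in F# major carries D#m (vi). In F# minor the chord on that degree is Dmaj7, so here it functions as bVImaj7, borrowed from the parallel minor.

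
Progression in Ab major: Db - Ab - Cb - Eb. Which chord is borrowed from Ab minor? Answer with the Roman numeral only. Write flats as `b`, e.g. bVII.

bIII

The diatonic triads in Ab major are Ab, Bbm, Cm, Db, Eb, Fm, Gdim. Db, Ab and Eb all belong to that set. Cb (Cb–Eb–Gb) is not: scale degree 3 in Ab major carries Cm (iii). In Ab minor the chord on that degree is Cb, so here it functions as bIII, borrowed from the parallel minor.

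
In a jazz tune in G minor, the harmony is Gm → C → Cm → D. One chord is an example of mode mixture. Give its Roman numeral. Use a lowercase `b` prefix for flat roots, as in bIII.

The diatonic triads in G minor (with V from harmonic minor) are Gm, Adim, Bb, Cm, D, Eb, F. Gm, Cm and D are all diatonic. C (C–E–G) doesn't fit — on degree 4 G minor would have Cm (iv). C is the degree-4 chord of G major, so it is the borrowed IV.

IV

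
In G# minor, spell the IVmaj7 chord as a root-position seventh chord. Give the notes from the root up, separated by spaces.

IVmaj7 is built on scale degree 4, which is C# in both G# minor and its parallel. Building the major-seventh chord from the parallel major on C#: C#–E#–G#–B#.

C# E# G# B#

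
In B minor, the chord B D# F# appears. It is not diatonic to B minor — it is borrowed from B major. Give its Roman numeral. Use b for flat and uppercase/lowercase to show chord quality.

B is scale degree 1 in B minor. B–D#–F# is a major chord — the form found in B major, not the diatonic i (Bm). Borrowed into B minor it is written I.

I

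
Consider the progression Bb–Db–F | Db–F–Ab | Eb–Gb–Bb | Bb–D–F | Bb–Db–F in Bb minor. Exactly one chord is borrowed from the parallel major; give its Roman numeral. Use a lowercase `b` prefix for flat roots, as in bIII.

I

Bb minor has the diatonic set Bbm, Cdim, Db, Ebm, F, Gb, Ab (with V from harmonic minor). Of the given chords, Bb–Db–F = Bbm, Db–F–Ab = Db and Eb–Gb–Bb = Ebm are diatonic. Bb–D–F doesn't fit — on degree 1 Bb minor would have Bbm (i). Bb is the degree-1 chord of Bb major, so it is the borrowed I.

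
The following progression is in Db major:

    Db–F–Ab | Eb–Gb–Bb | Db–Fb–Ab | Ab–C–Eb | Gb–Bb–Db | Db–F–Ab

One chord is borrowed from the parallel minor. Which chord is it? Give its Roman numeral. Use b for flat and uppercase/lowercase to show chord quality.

i

In Db major the diatonic chords are Db, Ebm, Fm, Gb, Ab, Bbm, Cdim. Of the given chords, Db–F–Ab = Db, Eb–Gb–Bb = Ebm, Ab–C–Eb = Ab and Gb–Bb–Db = Gb are diatonic. Db–Fb–Ab doesn't fit — on degree 1 Db major would have Db (I). Dbm is the degree-1 chord of Db minor, so it is the borrowed i.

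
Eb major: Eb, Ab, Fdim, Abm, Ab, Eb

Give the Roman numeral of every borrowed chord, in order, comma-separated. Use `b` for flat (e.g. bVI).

ii°, iv

The diatonic triads in Eb major are Eb, Fm, Gm, Ab, Bb, Cm, Ddim. Eb and Ab both belong to that set. Fdim (F–Ab–Cb) doesn't fit — on degree 2 Eb major would have Fm (ii). Fdim is the degree-2 chord of Eb minor, so it is the borrowed ii°. But Abm (Ab–Cb–Eb) is foreign: the diatonic IV on degree 4 is Ab, whereas Abm comes from Eb minor. It is labeled iv.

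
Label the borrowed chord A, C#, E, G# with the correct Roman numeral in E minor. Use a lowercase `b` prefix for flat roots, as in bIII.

The root A is the diatonic 4th degree of E minor; the borrowing shows in the chord quality. A–C#–E–G# is a major-seventh chord — the form found in E major, not the diatonic iv (Am). Borrowed into E minor it is written IVmaj7.

IVmaj7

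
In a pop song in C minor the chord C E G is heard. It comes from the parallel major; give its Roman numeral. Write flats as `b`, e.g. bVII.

The root C is the diatonic 1st degree of C minor; the borrowing shows in the chord quality. Diatonically C minor has Cm (i) on that degree; C–E–G is instead the major chord native to C major, so it takes the label I.

I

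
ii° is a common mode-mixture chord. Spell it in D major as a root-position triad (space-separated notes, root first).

The root, E, is scale degree 2 — the same note in D major and D minor; only the chord quality changes. In D minor the chord on E is E–G–Bb.

E G Bb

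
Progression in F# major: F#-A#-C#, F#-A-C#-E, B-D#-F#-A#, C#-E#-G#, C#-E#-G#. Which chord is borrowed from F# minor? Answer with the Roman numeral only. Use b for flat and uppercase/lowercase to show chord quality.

The diatonic triads in F# major are F#, G#m, A#m, B, C#, D#m, E#dim. F#–A#–C# = F#, B–D#–F#–A# = Bmaj7 and C#–E#–G# = C# all belong to that set. F#–A–C#–E doesn't fit — on degree 1 F# major would have F# (I). F#m7 is the degree-1 chord of F# minor, so it is the borrowed i7.

i7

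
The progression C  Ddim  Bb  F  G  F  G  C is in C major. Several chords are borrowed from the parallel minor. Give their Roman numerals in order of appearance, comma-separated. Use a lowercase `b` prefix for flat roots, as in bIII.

ii°, bVII

In C major the diatonic chords are C, Dm, Em, F, G, Am, Bdim. Of the given chords, C, F and G are diatonic. But Ddim (D–F–Ab) is foreign: the diatonic ii on degree 2 is Dm, whereas Ddim comes from C minor. It is labeled ii°. Bb (Bb–D–F) doesn't fit — on degree 7 C major would have Bdim (vii°). Bb is the degree-7 chord of C minor, so it is the borrowed bVII.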